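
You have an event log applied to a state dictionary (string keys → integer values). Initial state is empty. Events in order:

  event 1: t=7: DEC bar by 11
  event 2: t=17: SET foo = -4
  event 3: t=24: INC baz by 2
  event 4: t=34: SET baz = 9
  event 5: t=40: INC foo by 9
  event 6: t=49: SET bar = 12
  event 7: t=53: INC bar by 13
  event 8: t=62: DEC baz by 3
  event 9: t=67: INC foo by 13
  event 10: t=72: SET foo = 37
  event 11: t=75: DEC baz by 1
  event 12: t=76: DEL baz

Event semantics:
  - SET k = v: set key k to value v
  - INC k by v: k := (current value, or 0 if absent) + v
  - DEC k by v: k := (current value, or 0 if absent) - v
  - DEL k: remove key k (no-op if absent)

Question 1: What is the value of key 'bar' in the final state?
Answer: 25

Derivation:
Track key 'bar' through all 12 events:
  event 1 (t=7: DEC bar by 11): bar (absent) -> -11
  event 2 (t=17: SET foo = -4): bar unchanged
  event 3 (t=24: INC baz by 2): bar unchanged
  event 4 (t=34: SET baz = 9): bar unchanged
  event 5 (t=40: INC foo by 9): bar unchanged
  event 6 (t=49: SET bar = 12): bar -11 -> 12
  event 7 (t=53: INC bar by 13): bar 12 -> 25
  event 8 (t=62: DEC baz by 3): bar unchanged
  event 9 (t=67: INC foo by 13): bar unchanged
  event 10 (t=72: SET foo = 37): bar unchanged
  event 11 (t=75: DEC baz by 1): bar unchanged
  event 12 (t=76: DEL baz): bar unchanged
Final: bar = 25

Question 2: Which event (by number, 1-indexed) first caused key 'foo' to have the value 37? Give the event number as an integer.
Answer: 10

Derivation:
Looking for first event where foo becomes 37:
  event 2: foo = -4
  event 3: foo = -4
  event 4: foo = -4
  event 5: foo = 5
  event 6: foo = 5
  event 7: foo = 5
  event 8: foo = 5
  event 9: foo = 18
  event 10: foo 18 -> 37  <-- first match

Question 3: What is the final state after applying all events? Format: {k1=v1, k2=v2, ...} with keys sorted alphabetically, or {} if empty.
Answer: {bar=25, foo=37}

Derivation:
  after event 1 (t=7: DEC bar by 11): {bar=-11}
  after event 2 (t=17: SET foo = -4): {bar=-11, foo=-4}
  after event 3 (t=24: INC baz by 2): {bar=-11, baz=2, foo=-4}
  after event 4 (t=34: SET baz = 9): {bar=-11, baz=9, foo=-4}
  after event 5 (t=40: INC foo by 9): {bar=-11, baz=9, foo=5}
  after event 6 (t=49: SET bar = 12): {bar=12, baz=9, foo=5}
  after event 7 (t=53: INC bar by 13): {bar=25, baz=9, foo=5}
  after event 8 (t=62: DEC baz by 3): {bar=25, baz=6, foo=5}
  after event 9 (t=67: INC foo by 13): {bar=25, baz=6, foo=18}
  after event 10 (t=72: SET foo = 37): {bar=25, baz=6, foo=37}
  after event 11 (t=75: DEC baz by 1): {bar=25, baz=5, foo=37}
  after event 12 (t=76: DEL baz): {bar=25, foo=37}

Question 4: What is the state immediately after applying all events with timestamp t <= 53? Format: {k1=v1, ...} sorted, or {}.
Apply events with t <= 53 (7 events):
  after event 1 (t=7: DEC bar by 11): {bar=-11}
  after event 2 (t=17: SET foo = -4): {bar=-11, foo=-4}
  after event 3 (t=24: INC baz by 2): {bar=-11, baz=2, foo=-4}
  after event 4 (t=34: SET baz = 9): {bar=-11, baz=9, foo=-4}
  after event 5 (t=40: INC foo by 9): {bar=-11, baz=9, foo=5}
  after event 6 (t=49: SET bar = 12): {bar=12, baz=9, foo=5}
  after event 7 (t=53: INC bar by 13): {bar=25, baz=9, foo=5}

Answer: {bar=25, baz=9, foo=5}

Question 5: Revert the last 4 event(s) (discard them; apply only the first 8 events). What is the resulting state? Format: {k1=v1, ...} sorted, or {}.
Answer: {bar=25, baz=6, foo=5}

Derivation:
Keep first 8 events (discard last 4):
  after event 1 (t=7: DEC bar by 11): {bar=-11}
  after event 2 (t=17: SET foo = -4): {bar=-11, foo=-4}
  after event 3 (t=24: INC baz by 2): {bar=-11, baz=2, foo=-4}
  after event 4 (t=34: SET baz = 9): {bar=-11, baz=9, foo=-4}
  after event 5 (t=40: INC foo by 9): {bar=-11, baz=9, foo=5}
  after event 6 (t=49: SET bar = 12): {bar=12, baz=9, foo=5}
  after event 7 (t=53: INC bar by 13): {bar=25, baz=9, foo=5}
  after event 8 (t=62: DEC baz by 3): {bar=25, baz=6, foo=5}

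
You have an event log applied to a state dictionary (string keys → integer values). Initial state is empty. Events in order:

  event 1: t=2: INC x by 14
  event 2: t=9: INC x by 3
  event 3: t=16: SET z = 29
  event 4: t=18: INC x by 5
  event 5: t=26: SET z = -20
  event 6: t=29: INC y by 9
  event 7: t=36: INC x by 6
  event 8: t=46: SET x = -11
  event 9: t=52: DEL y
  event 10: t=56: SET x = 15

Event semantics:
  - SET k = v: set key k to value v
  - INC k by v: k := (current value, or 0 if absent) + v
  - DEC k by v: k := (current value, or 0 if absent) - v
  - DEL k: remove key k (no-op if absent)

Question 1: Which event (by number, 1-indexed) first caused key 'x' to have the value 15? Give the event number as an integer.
Answer: 10

Derivation:
Looking for first event where x becomes 15:
  event 1: x = 14
  event 2: x = 17
  event 3: x = 17
  event 4: x = 22
  event 5: x = 22
  event 6: x = 22
  event 7: x = 28
  event 8: x = -11
  event 9: x = -11
  event 10: x -11 -> 15  <-- first match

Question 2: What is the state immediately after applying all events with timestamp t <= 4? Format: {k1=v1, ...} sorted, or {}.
Apply events with t <= 4 (1 events):
  after event 1 (t=2: INC x by 14): {x=14}

Answer: {x=14}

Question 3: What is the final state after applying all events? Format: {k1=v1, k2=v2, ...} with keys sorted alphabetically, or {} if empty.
  after event 1 (t=2: INC x by 14): {x=14}
  after event 2 (t=9: INC x by 3): {x=17}
  after event 3 (t=16: SET z = 29): {x=17, z=29}
  after event 4 (t=18: INC x by 5): {x=22, z=29}
  after event 5 (t=26: SET z = -20): {x=22, z=-20}
  after event 6 (t=29: INC y by 9): {x=22, y=9, z=-20}
  after event 7 (t=36: INC x by 6): {x=28, y=9, z=-20}
  after event 8 (t=46: SET x = -11): {x=-11, y=9, z=-20}
  after event 9 (t=52: DEL y): {x=-11, z=-20}
  after event 10 (t=56: SET x = 15): {x=15, z=-20}

Answer: {x=15, z=-20}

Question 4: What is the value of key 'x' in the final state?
Answer: 15

Derivation:
Track key 'x' through all 10 events:
  event 1 (t=2: INC x by 14): x (absent) -> 14
  event 2 (t=9: INC x by 3): x 14 -> 17
  event 3 (t=16: SET z = 29): x unchanged
  event 4 (t=18: INC x by 5): x 17 -> 22
  event 5 (t=26: SET z = -20): x unchanged
  event 6 (t=29: INC y by 9): x unchanged
  event 7 (t=36: INC x by 6): x 22 -> 28
  event 8 (t=46: SET x = -11): x 28 -> -11
  event 9 (t=52: DEL y): x unchanged
  event 10 (t=56: SET x = 15): x -11 -> 15
Final: x = 15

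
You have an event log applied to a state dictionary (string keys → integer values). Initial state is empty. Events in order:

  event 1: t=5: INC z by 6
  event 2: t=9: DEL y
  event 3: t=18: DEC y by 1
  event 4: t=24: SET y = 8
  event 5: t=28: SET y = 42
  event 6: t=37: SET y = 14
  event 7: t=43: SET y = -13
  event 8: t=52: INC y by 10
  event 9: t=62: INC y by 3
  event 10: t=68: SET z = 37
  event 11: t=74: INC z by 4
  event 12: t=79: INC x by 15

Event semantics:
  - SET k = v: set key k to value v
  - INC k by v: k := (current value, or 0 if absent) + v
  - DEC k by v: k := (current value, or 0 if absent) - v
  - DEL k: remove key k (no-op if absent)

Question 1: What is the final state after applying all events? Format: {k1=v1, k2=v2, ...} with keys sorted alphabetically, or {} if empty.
  after event 1 (t=5: INC z by 6): {z=6}
  after event 2 (t=9: DEL y): {z=6}
  after event 3 (t=18: DEC y by 1): {y=-1, z=6}
  after event 4 (t=24: SET y = 8): {y=8, z=6}
  after event 5 (t=28: SET y = 42): {y=42, z=6}
  after event 6 (t=37: SET y = 14): {y=14, z=6}
  after event 7 (t=43: SET y = -13): {y=-13, z=6}
  after event 8 (t=52: INC y by 10): {y=-3, z=6}
  after event 9 (t=62: INC y by 3): {y=0, z=6}
  after event 10 (t=68: SET z = 37): {y=0, z=37}
  after event 11 (t=74: INC z by 4): {y=0, z=41}
  after event 12 (t=79: INC x by 15): {x=15, y=0, z=41}

Answer: {x=15, y=0, z=41}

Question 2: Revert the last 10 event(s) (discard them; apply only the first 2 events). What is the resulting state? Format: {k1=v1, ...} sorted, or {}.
Answer: {z=6}

Derivation:
Keep first 2 events (discard last 10):
  after event 1 (t=5: INC z by 6): {z=6}
  after event 2 (t=9: DEL y): {z=6}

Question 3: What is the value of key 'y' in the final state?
Answer: 0

Derivation:
Track key 'y' through all 12 events:
  event 1 (t=5: INC z by 6): y unchanged
  event 2 (t=9: DEL y): y (absent) -> (absent)
  event 3 (t=18: DEC y by 1): y (absent) -> -1
  event 4 (t=24: SET y = 8): y -1 -> 8
  event 5 (t=28: SET y = 42): y 8 -> 42
  event 6 (t=37: SET y = 14): y 42 -> 14
  event 7 (t=43: SET y = -13): y 14 -> -13
  event 8 (t=52: INC y by 10): y -13 -> -3
  event 9 (t=62: INC y by 3): y -3 -> 0
  event 10 (t=68: SET z = 37): y unchanged
  event 11 (t=74: INC z by 4): y unchanged
  event 12 (t=79: INC x by 15): y unchanged
Final: y = 0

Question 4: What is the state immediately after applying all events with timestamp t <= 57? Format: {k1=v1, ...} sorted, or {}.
Answer: {y=-3, z=6}

Derivation:
Apply events with t <= 57 (8 events):
  after event 1 (t=5: INC z by 6): {z=6}
  after event 2 (t=9: DEL y): {z=6}
  after event 3 (t=18: DEC y by 1): {y=-1, z=6}
  after event 4 (t=24: SET y = 8): {y=8, z=6}
  after event 5 (t=28: SET y = 42): {y=42, z=6}
  after event 6 (t=37: SET y = 14): {y=14, z=6}
  after event 7 (t=43: SET y = -13): {y=-13, z=6}
  after event 8 (t=52: INC y by 10): {y=-3, z=6}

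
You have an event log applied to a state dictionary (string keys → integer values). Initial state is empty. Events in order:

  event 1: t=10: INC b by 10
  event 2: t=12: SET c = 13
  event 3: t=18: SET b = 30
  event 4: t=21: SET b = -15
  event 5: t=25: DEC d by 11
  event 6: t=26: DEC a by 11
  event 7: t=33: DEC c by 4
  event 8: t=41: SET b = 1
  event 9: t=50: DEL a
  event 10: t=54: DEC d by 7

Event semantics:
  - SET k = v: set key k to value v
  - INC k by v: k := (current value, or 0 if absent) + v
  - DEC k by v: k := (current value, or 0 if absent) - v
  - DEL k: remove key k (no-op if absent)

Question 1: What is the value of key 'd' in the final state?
Track key 'd' through all 10 events:
  event 1 (t=10: INC b by 10): d unchanged
  event 2 (t=12: SET c = 13): d unchanged
  event 3 (t=18: SET b = 30): d unchanged
  event 4 (t=21: SET b = -15): d unchanged
  event 5 (t=25: DEC d by 11): d (absent) -> -11
  event 6 (t=26: DEC a by 11): d unchanged
  event 7 (t=33: DEC c by 4): d unchanged
  event 8 (t=41: SET b = 1): d unchanged
  event 9 (t=50: DEL a): d unchanged
  event 10 (t=54: DEC d by 7): d -11 -> -18
Final: d = -18

Answer: -18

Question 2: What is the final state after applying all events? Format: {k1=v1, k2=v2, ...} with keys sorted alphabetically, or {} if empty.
Answer: {b=1, c=9, d=-18}

Derivation:
  after event 1 (t=10: INC b by 10): {b=10}
  after event 2 (t=12: SET c = 13): {b=10, c=13}
  after event 3 (t=18: SET b = 30): {b=30, c=13}
  after event 4 (t=21: SET b = -15): {b=-15, c=13}
  after event 5 (t=25: DEC d by 11): {b=-15, c=13, d=-11}
  after event 6 (t=26: DEC a by 11): {a=-11, b=-15, c=13, d=-11}
  after event 7 (t=33: DEC c by 4): {a=-11, b=-15, c=9, d=-11}
  after event 8 (t=41: SET b = 1): {a=-11, b=1, c=9, d=-11}
  after event 9 (t=50: DEL a): {b=1, c=9, d=-11}
  after event 10 (t=54: DEC d by 7): {b=1, c=9, d=-18}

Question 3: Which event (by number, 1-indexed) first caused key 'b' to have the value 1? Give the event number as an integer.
Answer: 8

Derivation:
Looking for first event where b becomes 1:
  event 1: b = 10
  event 2: b = 10
  event 3: b = 30
  event 4: b = -15
  event 5: b = -15
  event 6: b = -15
  event 7: b = -15
  event 8: b -15 -> 1  <-- first match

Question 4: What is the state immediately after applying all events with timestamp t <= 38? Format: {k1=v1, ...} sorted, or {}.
Apply events with t <= 38 (7 events):
  after event 1 (t=10: INC b by 10): {b=10}
  after event 2 (t=12: SET c = 13): {b=10, c=13}
  after event 3 (t=18: SET b = 30): {b=30, c=13}
  after event 4 (t=21: SET b = -15): {b=-15, c=13}
  after event 5 (t=25: DEC d by 11): {b=-15, c=13, d=-11}
  after event 6 (t=26: DEC a by 11): {a=-11, b=-15, c=13, d=-11}
  after event 7 (t=33: DEC c by 4): {a=-11, b=-15, c=9, d=-11}

Answer: {a=-11, b=-15, c=9, d=-11}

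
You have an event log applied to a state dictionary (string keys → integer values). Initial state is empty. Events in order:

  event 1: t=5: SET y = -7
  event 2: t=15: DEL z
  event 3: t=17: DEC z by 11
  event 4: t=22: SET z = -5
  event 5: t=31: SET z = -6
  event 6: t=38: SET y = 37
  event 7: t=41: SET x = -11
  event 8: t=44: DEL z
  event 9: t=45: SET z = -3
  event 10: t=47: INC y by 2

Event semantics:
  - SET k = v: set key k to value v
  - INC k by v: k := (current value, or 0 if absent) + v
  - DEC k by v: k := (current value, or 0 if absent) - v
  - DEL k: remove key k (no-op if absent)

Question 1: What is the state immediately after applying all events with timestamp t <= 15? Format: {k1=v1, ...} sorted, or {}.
Apply events with t <= 15 (2 events):
  after event 1 (t=5: SET y = -7): {y=-7}
  after event 2 (t=15: DEL z): {y=-7}

Answer: {y=-7}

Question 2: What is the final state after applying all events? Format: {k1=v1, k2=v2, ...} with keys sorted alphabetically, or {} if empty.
Answer: {x=-11, y=39, z=-3}

Derivation:
  after event 1 (t=5: SET y = -7): {y=-7}
  after event 2 (t=15: DEL z): {y=-7}
  after event 3 (t=17: DEC z by 11): {y=-7, z=-11}
  after event 4 (t=22: SET z = -5): {y=-7, z=-5}
  after event 5 (t=31: SET z = -6): {y=-7, z=-6}
  after event 6 (t=38: SET y = 37): {y=37, z=-6}
  after event 7 (t=41: SET x = -11): {x=-11, y=37, z=-6}
  after event 8 (t=44: DEL z): {x=-11, y=37}
  after event 9 (t=45: SET z = -3): {x=-11, y=37, z=-3}
  after event 10 (t=47: INC y by 2): {x=-11, y=39, z=-3}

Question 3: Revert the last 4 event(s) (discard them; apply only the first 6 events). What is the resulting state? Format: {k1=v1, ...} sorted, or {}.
Answer: {y=37, z=-6}

Derivation:
Keep first 6 events (discard last 4):
  after event 1 (t=5: SET y = -7): {y=-7}
  after event 2 (t=15: DEL z): {y=-7}
  after event 3 (t=17: DEC z by 11): {y=-7, z=-11}
  after event 4 (t=22: SET z = -5): {y=-7, z=-5}
  after event 5 (t=31: SET z = -6): {y=-7, z=-6}
  after event 6 (t=38: SET y = 37): {y=37, z=-6}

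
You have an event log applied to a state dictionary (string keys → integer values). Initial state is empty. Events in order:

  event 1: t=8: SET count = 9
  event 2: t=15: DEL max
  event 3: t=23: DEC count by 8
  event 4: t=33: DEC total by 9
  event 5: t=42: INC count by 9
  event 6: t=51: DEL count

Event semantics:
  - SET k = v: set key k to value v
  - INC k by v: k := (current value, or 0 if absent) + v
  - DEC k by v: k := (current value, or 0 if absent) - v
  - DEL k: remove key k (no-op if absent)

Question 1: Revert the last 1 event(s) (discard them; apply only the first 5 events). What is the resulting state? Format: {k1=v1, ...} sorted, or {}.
Keep first 5 events (discard last 1):
  after event 1 (t=8: SET count = 9): {count=9}
  after event 2 (t=15: DEL max): {count=9}
  after event 3 (t=23: DEC count by 8): {count=1}
  after event 4 (t=33: DEC total by 9): {count=1, total=-9}
  after event 5 (t=42: INC count by 9): {count=10, total=-9}

Answer: {count=10, total=-9}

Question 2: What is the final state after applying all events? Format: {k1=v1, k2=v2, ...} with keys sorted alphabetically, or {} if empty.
  after event 1 (t=8: SET count = 9): {count=9}
  after event 2 (t=15: DEL max): {count=9}
  after event 3 (t=23: DEC count by 8): {count=1}
  after event 4 (t=33: DEC total by 9): {count=1, total=-9}
  after event 5 (t=42: INC count by 9): {count=10, total=-9}
  after event 6 (t=51: DEL count): {total=-9}

Answer: {total=-9}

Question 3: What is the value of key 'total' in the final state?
Track key 'total' through all 6 events:
  event 1 (t=8: SET count = 9): total unchanged
  event 2 (t=15: DEL max): total unchanged
  event 3 (t=23: DEC count by 8): total unchanged
  event 4 (t=33: DEC total by 9): total (absent) -> -9
  event 5 (t=42: INC count by 9): total unchanged
  event 6 (t=51: DEL count): total unchanged
Final: total = -9

Answer: -9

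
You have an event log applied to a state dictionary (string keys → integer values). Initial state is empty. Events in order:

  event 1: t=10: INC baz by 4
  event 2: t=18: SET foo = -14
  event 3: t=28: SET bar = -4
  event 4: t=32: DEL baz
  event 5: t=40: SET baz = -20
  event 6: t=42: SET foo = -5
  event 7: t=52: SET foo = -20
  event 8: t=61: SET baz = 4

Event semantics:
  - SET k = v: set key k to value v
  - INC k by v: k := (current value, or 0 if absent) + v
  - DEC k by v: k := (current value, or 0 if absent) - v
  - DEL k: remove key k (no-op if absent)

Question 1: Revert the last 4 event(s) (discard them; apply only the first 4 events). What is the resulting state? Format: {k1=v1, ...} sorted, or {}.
Keep first 4 events (discard last 4):
  after event 1 (t=10: INC baz by 4): {baz=4}
  after event 2 (t=18: SET foo = -14): {baz=4, foo=-14}
  after event 3 (t=28: SET bar = -4): {bar=-4, baz=4, foo=-14}
  after event 4 (t=32: DEL baz): {bar=-4, foo=-14}

Answer: {bar=-4, foo=-14}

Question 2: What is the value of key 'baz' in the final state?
Track key 'baz' through all 8 events:
  event 1 (t=10: INC baz by 4): baz (absent) -> 4
  event 2 (t=18: SET foo = -14): baz unchanged
  event 3 (t=28: SET bar = -4): baz unchanged
  event 4 (t=32: DEL baz): baz 4 -> (absent)
  event 5 (t=40: SET baz = -20): baz (absent) -> -20
  event 6 (t=42: SET foo = -5): baz unchanged
  event 7 (t=52: SET foo = -20): baz unchanged
  event 8 (t=61: SET baz = 4): baz -20 -> 4
Final: baz = 4

Answer: 4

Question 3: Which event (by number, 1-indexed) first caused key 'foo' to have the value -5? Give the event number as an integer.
Answer: 6

Derivation:
Looking for first event where foo becomes -5:
  event 2: foo = -14
  event 3: foo = -14
  event 4: foo = -14
  event 5: foo = -14
  event 6: foo -14 -> -5  <-- first match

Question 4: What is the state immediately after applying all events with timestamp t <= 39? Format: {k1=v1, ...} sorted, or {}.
Apply events with t <= 39 (4 events):
  after event 1 (t=10: INC baz by 4): {baz=4}
  after event 2 (t=18: SET foo = -14): {baz=4, foo=-14}
  after event 3 (t=28: SET bar = -4): {bar=-4, baz=4, foo=-14}
  after event 4 (t=32: DEL baz): {bar=-4, foo=-14}

Answer: {bar=-4, foo=-14}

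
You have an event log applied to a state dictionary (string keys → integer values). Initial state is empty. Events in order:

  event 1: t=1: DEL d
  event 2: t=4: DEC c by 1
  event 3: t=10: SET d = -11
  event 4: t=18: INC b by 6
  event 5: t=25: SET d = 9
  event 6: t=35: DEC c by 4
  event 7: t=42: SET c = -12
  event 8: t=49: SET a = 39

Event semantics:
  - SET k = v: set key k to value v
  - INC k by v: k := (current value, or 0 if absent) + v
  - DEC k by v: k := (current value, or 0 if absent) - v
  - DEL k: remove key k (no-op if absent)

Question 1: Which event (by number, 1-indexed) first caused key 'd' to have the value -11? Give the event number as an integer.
Answer: 3

Derivation:
Looking for first event where d becomes -11:
  event 3: d (absent) -> -11  <-- first match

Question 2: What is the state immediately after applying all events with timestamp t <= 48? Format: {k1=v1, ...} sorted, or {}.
Answer: {b=6, c=-12, d=9}

Derivation:
Apply events with t <= 48 (7 events):
  after event 1 (t=1: DEL d): {}
  after event 2 (t=4: DEC c by 1): {c=-1}
  after event 3 (t=10: SET d = -11): {c=-1, d=-11}
  after event 4 (t=18: INC b by 6): {b=6, c=-1, d=-11}
  after event 5 (t=25: SET d = 9): {b=6, c=-1, d=9}
  after event 6 (t=35: DEC c by 4): {b=6, c=-5, d=9}
  after event 7 (t=42: SET c = -12): {b=6, c=-12, d=9}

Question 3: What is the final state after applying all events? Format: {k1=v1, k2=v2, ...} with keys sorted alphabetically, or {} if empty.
  after event 1 (t=1: DEL d): {}
  after event 2 (t=4: DEC c by 1): {c=-1}
  after event 3 (t=10: SET d = -11): {c=-1, d=-11}
  after event 4 (t=18: INC b by 6): {b=6, c=-1, d=-11}
  after event 5 (t=25: SET d = 9): {b=6, c=-1, d=9}
  after event 6 (t=35: DEC c by 4): {b=6, c=-5, d=9}
  after event 7 (t=42: SET c = -12): {b=6, c=-12, d=9}
  after event 8 (t=49: SET a = 39): {a=39, b=6, c=-12, d=9}

Answer: {a=39, b=6, c=-12, d=9}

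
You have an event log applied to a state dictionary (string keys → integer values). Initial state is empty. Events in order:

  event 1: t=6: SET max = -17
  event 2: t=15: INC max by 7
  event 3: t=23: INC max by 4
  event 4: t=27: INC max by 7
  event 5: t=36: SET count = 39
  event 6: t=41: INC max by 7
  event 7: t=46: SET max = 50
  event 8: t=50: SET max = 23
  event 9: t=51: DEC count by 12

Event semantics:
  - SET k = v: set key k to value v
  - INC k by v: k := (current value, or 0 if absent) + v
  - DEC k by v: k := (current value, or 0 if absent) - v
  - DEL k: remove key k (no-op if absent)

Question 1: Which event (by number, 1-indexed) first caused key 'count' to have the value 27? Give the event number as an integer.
Looking for first event where count becomes 27:
  event 5: count = 39
  event 6: count = 39
  event 7: count = 39
  event 8: count = 39
  event 9: count 39 -> 27  <-- first match

Answer: 9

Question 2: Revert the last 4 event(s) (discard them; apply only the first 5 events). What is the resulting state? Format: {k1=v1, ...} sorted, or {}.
Answer: {count=39, max=1}

Derivation:
Keep first 5 events (discard last 4):
  after event 1 (t=6: SET max = -17): {max=-17}
  after event 2 (t=15: INC max by 7): {max=-10}
  after event 3 (t=23: INC max by 4): {max=-6}
  after event 4 (t=27: INC max by 7): {max=1}
  after event 5 (t=36: SET count = 39): {count=39, max=1}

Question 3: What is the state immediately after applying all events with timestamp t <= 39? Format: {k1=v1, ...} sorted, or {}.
Apply events with t <= 39 (5 events):
  after event 1 (t=6: SET max = -17): {max=-17}
  after event 2 (t=15: INC max by 7): {max=-10}
  after event 3 (t=23: INC max by 4): {max=-6}
  after event 4 (t=27: INC max by 7): {max=1}
  after event 5 (t=36: SET count = 39): {count=39, max=1}

Answer: {count=39, max=1}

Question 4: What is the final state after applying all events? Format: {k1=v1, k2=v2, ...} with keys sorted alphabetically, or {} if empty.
  after event 1 (t=6: SET max = -17): {max=-17}
  after event 2 (t=15: INC max by 7): {max=-10}
  after event 3 (t=23: INC max by 4): {max=-6}
  after event 4 (t=27: INC max by 7): {max=1}
  after event 5 (t=36: SET count = 39): {count=39, max=1}
  after event 6 (t=41: INC max by 7): {count=39, max=8}
  after event 7 (t=46: SET max = 50): {count=39, max=50}
  after event 8 (t=50: SET max = 23): {count=39, max=23}
  after event 9 (t=51: DEC count by 12): {count=27, max=23}

Answer: {count=27, max=23}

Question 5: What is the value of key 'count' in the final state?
Answer: 27

Derivation:
Track key 'count' through all 9 events:
  event 1 (t=6: SET max = -17): count unchanged
  event 2 (t=15: INC max by 7): count unchanged
  event 3 (t=23: INC max by 4): count unchanged
  event 4 (t=27: INC max by 7): count unchanged
  event 5 (t=36: SET count = 39): count (absent) -> 39
  event 6 (t=41: INC max by 7): count unchanged
  event 7 (t=46: SET max = 50): count unchanged
  event 8 (t=50: SET max = 23): count unchanged
  event 9 (t=51: DEC count by 12): count 39 -> 27
Final: count = 27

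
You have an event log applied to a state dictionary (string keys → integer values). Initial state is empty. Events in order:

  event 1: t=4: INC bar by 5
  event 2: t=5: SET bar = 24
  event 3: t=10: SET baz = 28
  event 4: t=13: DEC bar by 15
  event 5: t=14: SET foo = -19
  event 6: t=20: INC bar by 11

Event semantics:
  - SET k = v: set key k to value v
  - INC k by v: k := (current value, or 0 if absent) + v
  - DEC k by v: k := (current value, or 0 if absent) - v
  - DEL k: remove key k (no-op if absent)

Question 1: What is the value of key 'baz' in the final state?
Track key 'baz' through all 6 events:
  event 1 (t=4: INC bar by 5): baz unchanged
  event 2 (t=5: SET bar = 24): baz unchanged
  event 3 (t=10: SET baz = 28): baz (absent) -> 28
  event 4 (t=13: DEC bar by 15): baz unchanged
  event 5 (t=14: SET foo = -19): baz unchanged
  event 6 (t=20: INC bar by 11): baz unchanged
Final: baz = 28

Answer: 28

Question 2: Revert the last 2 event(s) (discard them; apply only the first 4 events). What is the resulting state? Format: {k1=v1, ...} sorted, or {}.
Keep first 4 events (discard last 2):
  after event 1 (t=4: INC bar by 5): {bar=5}
  after event 2 (t=5: SET bar = 24): {bar=24}
  after event 3 (t=10: SET baz = 28): {bar=24, baz=28}
  after event 4 (t=13: DEC bar by 15): {bar=9, baz=28}

Answer: {bar=9, baz=28}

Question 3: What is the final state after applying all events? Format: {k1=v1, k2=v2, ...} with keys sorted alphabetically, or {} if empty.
Answer: {bar=20, baz=28, foo=-19}

Derivation:
  after event 1 (t=4: INC bar by 5): {bar=5}
  after event 2 (t=5: SET bar = 24): {bar=24}
  after event 3 (t=10: SET baz = 28): {bar=24, baz=28}
  after event 4 (t=13: DEC bar by 15): {bar=9, baz=28}
  after event 5 (t=14: SET foo = -19): {bar=9, baz=28, foo=-19}
  after event 6 (t=20: INC bar by 11): {bar=20, baz=28, foo=-19}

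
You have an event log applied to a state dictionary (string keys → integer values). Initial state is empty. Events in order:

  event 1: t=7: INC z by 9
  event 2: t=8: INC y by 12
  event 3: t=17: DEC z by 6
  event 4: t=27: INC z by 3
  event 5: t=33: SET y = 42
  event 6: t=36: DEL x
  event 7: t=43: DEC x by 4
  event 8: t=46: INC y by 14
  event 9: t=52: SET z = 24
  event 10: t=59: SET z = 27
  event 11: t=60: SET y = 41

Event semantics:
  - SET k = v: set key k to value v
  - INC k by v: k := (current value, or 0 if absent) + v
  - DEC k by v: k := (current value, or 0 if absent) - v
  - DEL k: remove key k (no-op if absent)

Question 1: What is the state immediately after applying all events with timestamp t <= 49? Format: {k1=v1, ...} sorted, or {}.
Answer: {x=-4, y=56, z=6}

Derivation:
Apply events with t <= 49 (8 events):
  after event 1 (t=7: INC z by 9): {z=9}
  after event 2 (t=8: INC y by 12): {y=12, z=9}
  after event 3 (t=17: DEC z by 6): {y=12, z=3}
  after event 4 (t=27: INC z by 3): {y=12, z=6}
  after event 5 (t=33: SET y = 42): {y=42, z=6}
  after event 6 (t=36: DEL x): {y=42, z=6}
  after event 7 (t=43: DEC x by 4): {x=-4, y=42, z=6}
  after event 8 (t=46: INC y by 14): {x=-4, y=56, z=6}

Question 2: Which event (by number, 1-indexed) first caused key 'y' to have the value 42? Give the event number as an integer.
Answer: 5

Derivation:
Looking for first event where y becomes 42:
  event 2: y = 12
  event 3: y = 12
  event 4: y = 12
  event 5: y 12 -> 42  <-- first match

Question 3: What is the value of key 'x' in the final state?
Track key 'x' through all 11 events:
  event 1 (t=7: INC z by 9): x unchanged
  event 2 (t=8: INC y by 12): x unchanged
  event 3 (t=17: DEC z by 6): x unchanged
  event 4 (t=27: INC z by 3): x unchanged
  event 5 (t=33: SET y = 42): x unchanged
  event 6 (t=36: DEL x): x (absent) -> (absent)
  event 7 (t=43: DEC x by 4): x (absent) -> -4
  event 8 (t=46: INC y by 14): x unchanged
  event 9 (t=52: SET z = 24): x unchanged
  event 10 (t=59: SET z = 27): x unchanged
  event 11 (t=60: SET y = 41): x unchanged
Final: x = -4

Answer: -4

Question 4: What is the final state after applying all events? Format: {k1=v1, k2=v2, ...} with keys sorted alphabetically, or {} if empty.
Answer: {x=-4, y=41, z=27}

Derivation:
  after event 1 (t=7: INC z by 9): {z=9}
  after event 2 (t=8: INC y by 12): {y=12, z=9}
  after event 3 (t=17: DEC z by 6): {y=12, z=3}
  after event 4 (t=27: INC z by 3): {y=12, z=6}
  after event 5 (t=33: SET y = 42): {y=42, z=6}
  after event 6 (t=36: DEL x): {y=42, z=6}
  after event 7 (t=43: DEC x by 4): {x=-4, y=42, z=6}
  after event 8 (t=46: INC y by 14): {x=-4, y=56, z=6}
  after event 9 (t=52: SET z = 24): {x=-4, y=56, z=24}
  after event 10 (t=59: SET z = 27): {x=-4, y=56, z=27}
  after event 11 (t=60: SET y = 41): {x=-4, y=41, z=27}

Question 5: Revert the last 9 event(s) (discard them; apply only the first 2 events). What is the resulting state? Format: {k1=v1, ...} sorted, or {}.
Answer: {y=12, z=9}

Derivation:
Keep first 2 events (discard last 9):
  after event 1 (t=7: INC z by 9): {z=9}
  after event 2 (t=8: INC y by 12): {y=12, z=9}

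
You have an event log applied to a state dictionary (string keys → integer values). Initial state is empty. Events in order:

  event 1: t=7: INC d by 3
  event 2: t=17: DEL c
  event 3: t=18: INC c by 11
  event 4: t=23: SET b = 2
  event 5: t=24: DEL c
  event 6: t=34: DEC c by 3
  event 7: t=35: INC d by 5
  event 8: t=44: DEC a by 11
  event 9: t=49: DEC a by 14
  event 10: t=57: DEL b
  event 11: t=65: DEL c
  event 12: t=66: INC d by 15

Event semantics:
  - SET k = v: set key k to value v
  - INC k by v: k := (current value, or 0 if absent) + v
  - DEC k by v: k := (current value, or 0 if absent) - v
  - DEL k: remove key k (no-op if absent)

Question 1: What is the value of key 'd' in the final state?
Track key 'd' through all 12 events:
  event 1 (t=7: INC d by 3): d (absent) -> 3
  event 2 (t=17: DEL c): d unchanged
  event 3 (t=18: INC c by 11): d unchanged
  event 4 (t=23: SET b = 2): d unchanged
  event 5 (t=24: DEL c): d unchanged
  event 6 (t=34: DEC c by 3): d unchanged
  event 7 (t=35: INC d by 5): d 3 -> 8
  event 8 (t=44: DEC a by 11): d unchanged
  event 9 (t=49: DEC a by 14): d unchanged
  event 10 (t=57: DEL b): d unchanged
  event 11 (t=65: DEL c): d unchanged
  event 12 (t=66: INC d by 15): d 8 -> 23
Final: d = 23

Answer: 23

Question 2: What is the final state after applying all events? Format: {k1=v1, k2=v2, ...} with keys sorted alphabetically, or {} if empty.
Answer: {a=-25, d=23}

Derivation:
  after event 1 (t=7: INC d by 3): {d=3}
  after event 2 (t=17: DEL c): {d=3}
  after event 3 (t=18: INC c by 11): {c=11, d=3}
  after event 4 (t=23: SET b = 2): {b=2, c=11, d=3}
  after event 5 (t=24: DEL c): {b=2, d=3}
  after event 6 (t=34: DEC c by 3): {b=2, c=-3, d=3}
  after event 7 (t=35: INC d by 5): {b=2, c=-3, d=8}
  after event 8 (t=44: DEC a by 11): {a=-11, b=2, c=-3, d=8}
  after event 9 (t=49: DEC a by 14): {a=-25, b=2, c=-3, d=8}
  after event 10 (t=57: DEL b): {a=-25, c=-3, d=8}
  after event 11 (t=65: DEL c): {a=-25, d=8}
  after event 12 (t=66: INC d by 15): {a=-25, d=23}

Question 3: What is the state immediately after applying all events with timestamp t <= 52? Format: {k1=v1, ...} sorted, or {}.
Answer: {a=-25, b=2, c=-3, d=8}

Derivation:
Apply events with t <= 52 (9 events):
  after event 1 (t=7: INC d by 3): {d=3}
  after event 2 (t=17: DEL c): {d=3}
  after event 3 (t=18: INC c by 11): {c=11, d=3}
  after event 4 (t=23: SET b = 2): {b=2, c=11, d=3}
  after event 5 (t=24: DEL c): {b=2, d=3}
  after event 6 (t=34: DEC c by 3): {b=2, c=-3, d=3}
  after event 7 (t=35: INC d by 5): {b=2, c=-3, d=8}
  after event 8 (t=44: DEC a by 11): {a=-11, b=2, c=-3, d=8}
  after event 9 (t=49: DEC a by 14): {a=-25, b=2, c=-3, d=8}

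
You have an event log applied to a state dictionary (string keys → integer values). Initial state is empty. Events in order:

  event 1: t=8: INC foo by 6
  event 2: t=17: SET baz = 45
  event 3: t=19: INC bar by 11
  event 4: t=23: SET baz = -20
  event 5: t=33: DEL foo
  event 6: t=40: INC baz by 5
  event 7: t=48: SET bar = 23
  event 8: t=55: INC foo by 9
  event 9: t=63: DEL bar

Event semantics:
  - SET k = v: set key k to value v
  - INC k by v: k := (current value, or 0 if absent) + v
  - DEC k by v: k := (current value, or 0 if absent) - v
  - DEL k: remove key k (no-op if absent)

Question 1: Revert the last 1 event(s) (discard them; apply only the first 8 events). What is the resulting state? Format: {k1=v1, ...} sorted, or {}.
Keep first 8 events (discard last 1):
  after event 1 (t=8: INC foo by 6): {foo=6}
  after event 2 (t=17: SET baz = 45): {baz=45, foo=6}
  after event 3 (t=19: INC bar by 11): {bar=11, baz=45, foo=6}
  after event 4 (t=23: SET baz = -20): {bar=11, baz=-20, foo=6}
  after event 5 (t=33: DEL foo): {bar=11, baz=-20}
  after event 6 (t=40: INC baz by 5): {bar=11, baz=-15}
  after event 7 (t=48: SET bar = 23): {bar=23, baz=-15}
  after event 8 (t=55: INC foo by 9): {bar=23, baz=-15, foo=9}

Answer: {bar=23, baz=-15, foo=9}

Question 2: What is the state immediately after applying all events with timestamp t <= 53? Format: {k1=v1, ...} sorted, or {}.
Answer: {bar=23, baz=-15}

Derivation:
Apply events with t <= 53 (7 events):
  after event 1 (t=8: INC foo by 6): {foo=6}
  after event 2 (t=17: SET baz = 45): {baz=45, foo=6}
  after event 3 (t=19: INC bar by 11): {bar=11, baz=45, foo=6}
  after event 4 (t=23: SET baz = -20): {bar=11, baz=-20, foo=6}
  after event 5 (t=33: DEL foo): {bar=11, baz=-20}
  after event 6 (t=40: INC baz by 5): {bar=11, baz=-15}
  after event 7 (t=48: SET bar = 23): {bar=23, baz=-15}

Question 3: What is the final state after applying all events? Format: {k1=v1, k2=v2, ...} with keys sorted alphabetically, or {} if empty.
Answer: {baz=-15, foo=9}

Derivation:
  after event 1 (t=8: INC foo by 6): {foo=6}
  after event 2 (t=17: SET baz = 45): {baz=45, foo=6}
  after event 3 (t=19: INC bar by 11): {bar=11, baz=45, foo=6}
  after event 4 (t=23: SET baz = -20): {bar=11, baz=-20, foo=6}
  after event 5 (t=33: DEL foo): {bar=11, baz=-20}
  after event 6 (t=40: INC baz by 5): {bar=11, baz=-15}
  after event 7 (t=48: SET bar = 23): {bar=23, baz=-15}
  after event 8 (t=55: INC foo by 9): {bar=23, baz=-15, foo=9}
  after event 9 (t=63: DEL bar): {baz=-15, foo=9}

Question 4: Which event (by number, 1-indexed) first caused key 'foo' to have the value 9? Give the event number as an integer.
Answer: 8

Derivation:
Looking for first event where foo becomes 9:
  event 1: foo = 6
  event 2: foo = 6
  event 3: foo = 6
  event 4: foo = 6
  event 5: foo = (absent)
  event 8: foo (absent) -> 9  <-- first match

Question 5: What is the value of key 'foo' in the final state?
Answer: 9

Derivation:
Track key 'foo' through all 9 events:
  event 1 (t=8: INC foo by 6): foo (absent) -> 6
  event 2 (t=17: SET baz = 45): foo unchanged
  event 3 (t=19: INC bar by 11): foo unchanged
  event 4 (t=23: SET baz = -20): foo unchanged
  event 5 (t=33: DEL foo): foo 6 -> (absent)
  event 6 (t=40: INC baz by 5): foo unchanged
  event 7 (t=48: SET bar = 23): foo unchanged
  event 8 (t=55: INC foo by 9): foo (absent) -> 9
  event 9 (t=63: DEL bar): foo unchanged
Final: foo = 9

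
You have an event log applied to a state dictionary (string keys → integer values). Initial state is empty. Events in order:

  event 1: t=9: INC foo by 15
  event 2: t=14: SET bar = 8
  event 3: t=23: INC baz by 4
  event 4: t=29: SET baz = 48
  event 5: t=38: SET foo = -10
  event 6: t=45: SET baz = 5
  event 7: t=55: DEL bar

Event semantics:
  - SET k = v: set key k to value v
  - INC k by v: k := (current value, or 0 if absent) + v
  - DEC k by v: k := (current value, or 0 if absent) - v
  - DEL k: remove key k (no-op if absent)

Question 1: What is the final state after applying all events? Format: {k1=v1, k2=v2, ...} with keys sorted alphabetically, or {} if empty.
Answer: {baz=5, foo=-10}

Derivation:
  after event 1 (t=9: INC foo by 15): {foo=15}
  after event 2 (t=14: SET bar = 8): {bar=8, foo=15}
  after event 3 (t=23: INC baz by 4): {bar=8, baz=4, foo=15}
  after event 4 (t=29: SET baz = 48): {bar=8, baz=48, foo=15}
  after event 5 (t=38: SET foo = -10): {bar=8, baz=48, foo=-10}
  after event 6 (t=45: SET baz = 5): {bar=8, baz=5, foo=-10}
  after event 7 (t=55: DEL bar): {baz=5, foo=-10}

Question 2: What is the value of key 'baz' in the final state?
Answer: 5

Derivation:
Track key 'baz' through all 7 events:
  event 1 (t=9: INC foo by 15): baz unchanged
  event 2 (t=14: SET bar = 8): baz unchanged
  event 3 (t=23: INC baz by 4): baz (absent) -> 4
  event 4 (t=29: SET baz = 48): baz 4 -> 48
  event 5 (t=38: SET foo = -10): baz unchanged
  event 6 (t=45: SET baz = 5): baz 48 -> 5
  event 7 (t=55: DEL bar): baz unchanged
Final: baz = 5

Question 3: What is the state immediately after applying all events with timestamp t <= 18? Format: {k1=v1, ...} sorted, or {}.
Answer: {bar=8, foo=15}

Derivation:
Apply events with t <= 18 (2 events):
  after event 1 (t=9: INC foo by 15): {foo=15}
  after event 2 (t=14: SET bar = 8): {bar=8, foo=15}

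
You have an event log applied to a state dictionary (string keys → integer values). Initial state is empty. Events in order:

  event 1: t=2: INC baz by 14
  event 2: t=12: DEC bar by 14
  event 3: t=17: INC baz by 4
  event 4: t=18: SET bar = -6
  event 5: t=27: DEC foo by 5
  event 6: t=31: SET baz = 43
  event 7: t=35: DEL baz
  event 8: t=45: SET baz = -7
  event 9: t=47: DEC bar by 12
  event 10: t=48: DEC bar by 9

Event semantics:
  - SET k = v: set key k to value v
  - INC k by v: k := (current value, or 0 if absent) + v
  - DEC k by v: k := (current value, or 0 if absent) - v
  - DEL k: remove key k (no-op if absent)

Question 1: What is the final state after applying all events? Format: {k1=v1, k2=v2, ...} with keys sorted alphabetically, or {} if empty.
  after event 1 (t=2: INC baz by 14): {baz=14}
  after event 2 (t=12: DEC bar by 14): {bar=-14, baz=14}
  after event 3 (t=17: INC baz by 4): {bar=-14, baz=18}
  after event 4 (t=18: SET bar = -6): {bar=-6, baz=18}
  after event 5 (t=27: DEC foo by 5): {bar=-6, baz=18, foo=-5}
  after event 6 (t=31: SET baz = 43): {bar=-6, baz=43, foo=-5}
  after event 7 (t=35: DEL baz): {bar=-6, foo=-5}
  after event 8 (t=45: SET baz = -7): {bar=-6, baz=-7, foo=-5}
  after event 9 (t=47: DEC bar by 12): {bar=-18, baz=-7, foo=-5}
  after event 10 (t=48: DEC bar by 9): {bar=-27, baz=-7, foo=-5}

Answer: {bar=-27, baz=-7, foo=-5}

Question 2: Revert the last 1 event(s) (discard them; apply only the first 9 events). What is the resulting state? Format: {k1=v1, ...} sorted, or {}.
Keep first 9 events (discard last 1):
  after event 1 (t=2: INC baz by 14): {baz=14}
  after event 2 (t=12: DEC bar by 14): {bar=-14, baz=14}
  after event 3 (t=17: INC baz by 4): {bar=-14, baz=18}
  after event 4 (t=18: SET bar = -6): {bar=-6, baz=18}
  after event 5 (t=27: DEC foo by 5): {bar=-6, baz=18, foo=-5}
  after event 6 (t=31: SET baz = 43): {bar=-6, baz=43, foo=-5}
  after event 7 (t=35: DEL baz): {bar=-6, foo=-5}
  after event 8 (t=45: SET baz = -7): {bar=-6, baz=-7, foo=-5}
  after event 9 (t=47: DEC bar by 12): {bar=-18, baz=-7, foo=-5}

Answer: {bar=-18, baz=-7, foo=-5}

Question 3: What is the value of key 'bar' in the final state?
Track key 'bar' through all 10 events:
  event 1 (t=2: INC baz by 14): bar unchanged
  event 2 (t=12: DEC bar by 14): bar (absent) -> -14
  event 3 (t=17: INC baz by 4): bar unchanged
  event 4 (t=18: SET bar = -6): bar -14 -> -6
  event 5 (t=27: DEC foo by 5): bar unchanged
  event 6 (t=31: SET baz = 43): bar unchanged
  event 7 (t=35: DEL baz): bar unchanged
  event 8 (t=45: SET baz = -7): bar unchanged
  event 9 (t=47: DEC bar by 12): bar -6 -> -18
  event 10 (t=48: DEC bar by 9): bar -18 -> -27
Final: bar = -27

Answer: -27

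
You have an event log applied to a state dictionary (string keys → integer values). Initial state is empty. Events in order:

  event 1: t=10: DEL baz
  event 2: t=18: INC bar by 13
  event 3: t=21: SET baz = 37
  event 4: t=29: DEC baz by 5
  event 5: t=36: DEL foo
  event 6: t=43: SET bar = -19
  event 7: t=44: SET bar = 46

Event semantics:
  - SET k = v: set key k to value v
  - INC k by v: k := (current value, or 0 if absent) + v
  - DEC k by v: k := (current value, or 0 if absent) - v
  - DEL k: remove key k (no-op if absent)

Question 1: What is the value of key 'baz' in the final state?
Answer: 32

Derivation:
Track key 'baz' through all 7 events:
  event 1 (t=10: DEL baz): baz (absent) -> (absent)
  event 2 (t=18: INC bar by 13): baz unchanged
  event 3 (t=21: SET baz = 37): baz (absent) -> 37
  event 4 (t=29: DEC baz by 5): baz 37 -> 32
  event 5 (t=36: DEL foo): baz unchanged
  event 6 (t=43: SET bar = -19): baz unchanged
  event 7 (t=44: SET bar = 46): baz unchanged
Final: baz = 32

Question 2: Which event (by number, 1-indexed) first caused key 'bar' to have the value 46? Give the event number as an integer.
Looking for first event where bar becomes 46:
  event 2: bar = 13
  event 3: bar = 13
  event 4: bar = 13
  event 5: bar = 13
  event 6: bar = -19
  event 7: bar -19 -> 46  <-- first match

Answer: 7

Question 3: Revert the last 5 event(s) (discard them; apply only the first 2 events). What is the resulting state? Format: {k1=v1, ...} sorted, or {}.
Keep first 2 events (discard last 5):
  after event 1 (t=10: DEL baz): {}
  after event 2 (t=18: INC bar by 13): {bar=13}

Answer: {bar=13}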